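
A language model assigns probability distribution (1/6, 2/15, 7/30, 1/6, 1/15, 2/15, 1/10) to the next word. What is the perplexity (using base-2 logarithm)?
6.5858

Perplexity is 2^H (or exp(H) for natural log).

First, H = -Σ p log p = 2.7194 bits
Perplexity = 2^2.7194 = 6.5858

Interpretation: The model's uncertainty is equivalent to choosing uniformly among 6.6 options.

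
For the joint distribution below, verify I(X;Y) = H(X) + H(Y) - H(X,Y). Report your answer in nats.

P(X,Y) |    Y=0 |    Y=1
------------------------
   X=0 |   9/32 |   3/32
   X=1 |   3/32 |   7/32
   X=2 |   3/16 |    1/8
I(X;Y) = 0.0732 nats

Mutual information has multiple equivalent forms:
- I(X;Y) = H(X) - H(X|Y)
- I(X;Y) = H(Y) - H(Y|X)
- I(X;Y) = H(X) + H(Y) - H(X,Y)

Computing all quantities:
H(X) = 1.0948, H(Y) = 0.6853, H(X,Y) = 1.7069
H(X|Y) = 1.0216, H(Y|X) = 0.6121

Verification:
H(X) - H(X|Y) = 1.0948 - 1.0216 = 0.0732
H(Y) - H(Y|X) = 0.6853 - 0.6121 = 0.0732
H(X) + H(Y) - H(X,Y) = 1.0948 + 0.6853 - 1.7069 = 0.0732

All forms give I(X;Y) = 0.0732 nats. ✓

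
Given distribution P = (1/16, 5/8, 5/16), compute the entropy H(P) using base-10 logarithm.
0.3607 dits

Shannon entropy is H(X) = -Σ p(x) log p(x).

For P = (1/16, 5/8, 5/16):
H = -1/16 × log_10(1/16) -5/8 × log_10(5/8) -5/16 × log_10(5/16)
H = 0.3607 dits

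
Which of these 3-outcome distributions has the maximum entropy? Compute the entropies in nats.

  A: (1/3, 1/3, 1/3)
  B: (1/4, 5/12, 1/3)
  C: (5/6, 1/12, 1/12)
A

For a discrete distribution over n outcomes, entropy is maximized by the uniform distribution.

Computing entropies:
H(A) = 1.0986 nats
H(B) = 1.0776 nats
H(C) = 0.5661 nats

The uniform distribution (where all probabilities equal 1/3) achieves the maximum entropy of log_e(3) = 1.0986 nats.

Distribution A has the highest entropy.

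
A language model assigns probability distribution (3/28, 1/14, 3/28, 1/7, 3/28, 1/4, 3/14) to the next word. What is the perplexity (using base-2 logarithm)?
6.4308

Perplexity is 2^H (or exp(H) for natural log).

First, H = -Σ p log p = 2.6850 bits
Perplexity = 2^2.6850 = 6.4308

Interpretation: The model's uncertainty is equivalent to choosing uniformly among 6.4 options.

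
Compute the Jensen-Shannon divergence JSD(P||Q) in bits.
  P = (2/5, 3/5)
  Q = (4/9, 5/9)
0.0015 bits

Jensen-Shannon divergence is:
JSD(P||Q) = 0.5 × D_KL(P||M) + 0.5 × D_KL(Q||M)
where M = 0.5 × (P + Q) is the mixture distribution.

M = 0.5 × (2/5, 3/5) + 0.5 × (4/9, 5/9) = (0.422222, 0.577778)

D_KL(P||M) = 0.0015 bits
D_KL(Q||M) = 0.0015 bits

JSD(P||Q) = 0.5 × 0.0015 + 0.5 × 0.0015 = 0.0015 bits

Unlike KL divergence, JSD is symmetric and bounded: 0 ≤ JSD ≤ log(2).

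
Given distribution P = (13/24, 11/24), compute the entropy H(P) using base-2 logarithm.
0.9950 bits

Shannon entropy is H(X) = -Σ p(x) log p(x).

For P = (13/24, 11/24):
H = -13/24 × log_2(13/24) -11/24 × log_2(11/24)
H = 0.9950 bits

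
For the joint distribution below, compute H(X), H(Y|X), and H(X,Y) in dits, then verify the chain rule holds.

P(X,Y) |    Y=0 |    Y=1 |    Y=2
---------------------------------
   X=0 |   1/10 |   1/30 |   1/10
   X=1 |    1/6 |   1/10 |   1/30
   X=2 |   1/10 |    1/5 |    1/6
H(X,Y) = 0.8977, H(X) = 0.4588, H(Y|X) = 0.4389 (all in dits)

Chain rule: H(X,Y) = H(X) + H(Y|X)

Left side — joint entropy directly:
H(X,Y) = -Σ p(x,y) log p(x,y) = 0.8977 dits

Right side — compute H(Y|X) from the conditional distributions:
P(X) = (7/30, 3/10, 7/15), so H(X) = 0.4588 dits
H(Y|X) = Σ_x P(X=x) · H(Y|X=x):
  P(Y|X=0) = (3/7, 1/7, 3/7), H(Y|X=0) = 0.4361, weight P(X=0) = 7/30
  P(Y|X=1) = (5/9, 1/3, 1/9), H(Y|X=1) = 0.4069, weight P(X=1) = 3/10
  P(Y|X=2) = (3/14, 3/7, 5/14), H(Y|X=2) = 0.4608, weight P(X=2) = 7/15
H(Y|X) = 0.4389 dits

H(X) + H(Y|X) = 0.4588 + 0.4389 = 0.8977 dits

Both sides equal 0.8977 dits. ✓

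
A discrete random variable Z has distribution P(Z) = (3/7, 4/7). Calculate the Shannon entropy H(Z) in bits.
0.9852 bits

Shannon entropy is H(X) = -Σ p(x) log p(x).

For P = (3/7, 4/7):
H = -3/7 × log_2(3/7) -4/7 × log_2(4/7)
H = 0.9852 bits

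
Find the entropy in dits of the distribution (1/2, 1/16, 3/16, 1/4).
0.5126 dits

Shannon entropy is H(X) = -Σ p(x) log p(x).

For P = (1/2, 1/16, 3/16, 1/4):
H = -1/2 × log_10(1/2) -1/16 × log_10(1/16) -3/16 × log_10(3/16) -1/4 × log_10(1/4)
H = 0.5126 dits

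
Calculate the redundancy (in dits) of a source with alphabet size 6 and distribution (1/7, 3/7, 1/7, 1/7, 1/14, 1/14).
0.0945 dits

Redundancy measures how far a source is from maximum entropy:
R = H_max - H(X)

Maximum entropy for 6 symbols: H_max = log_10(6) = 0.7782 dits
Actual entropy: H(X) = 0.6836 dits
Redundancy: R = 0.7782 - 0.6836 = 0.0945 dits

This redundancy represents potential for compression: the source could be compressed by 0.0945 dits per symbol.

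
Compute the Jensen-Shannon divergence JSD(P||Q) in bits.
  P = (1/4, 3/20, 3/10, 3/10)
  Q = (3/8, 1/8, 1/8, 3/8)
0.0397 bits

Jensen-Shannon divergence is:
JSD(P||Q) = 0.5 × D_KL(P||M) + 0.5 × D_KL(Q||M)
where M = 0.5 × (P + Q) is the mixture distribution.

M = 0.5 × (1/4, 3/20, 3/10, 3/10) + 0.5 × (3/8, 1/8, 1/8, 3/8) = (5/16, 0.1375, 0.2125, 0.3375)

D_KL(P||M) = 0.0366 bits
D_KL(Q||M) = 0.0428 bits

JSD(P||Q) = 0.5 × 0.0366 + 0.5 × 0.0428 = 0.0397 bits

Unlike KL divergence, JSD is symmetric and bounded: 0 ≤ JSD ≤ log(2).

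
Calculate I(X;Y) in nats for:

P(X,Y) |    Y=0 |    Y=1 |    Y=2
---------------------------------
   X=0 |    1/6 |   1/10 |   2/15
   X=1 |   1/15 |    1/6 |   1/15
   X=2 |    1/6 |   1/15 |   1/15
0.0571 nats

Mutual information: I(X;Y) = H(X) + H(Y) - H(X,Y)

Marginals:
P(X) = (2/5, 3/10, 3/10), H(X) = 1.0889 nats
P(Y) = (2/5, 1/3, 4/15), H(Y) = 1.0852 nats

Joint entropy: H(X,Y) = 2.1169 nats

I(X;Y) = 1.0889 + 1.0852 - 2.1169 = 0.0571 nats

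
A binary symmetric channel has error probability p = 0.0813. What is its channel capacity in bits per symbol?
0.5933 bits

For a binary symmetric channel (BSC) with error probability p:
Capacity C = 1 - H(p) bits per symbol

where H(p) = -p log₂(p) - (1-p) log₂(1-p) is the binary entropy function.

H(0.0813) = 0.4067 bits
C = 1 - 0.4067 = 0.5933 bits per symbol

This means we can reliably transmit up to 0.5933 bits of information per channel use.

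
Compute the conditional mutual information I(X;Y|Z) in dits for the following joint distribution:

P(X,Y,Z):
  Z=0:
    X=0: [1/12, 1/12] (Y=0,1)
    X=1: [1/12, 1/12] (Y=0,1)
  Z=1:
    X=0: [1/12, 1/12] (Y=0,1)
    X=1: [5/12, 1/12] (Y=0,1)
0.0148 dits

Conditional mutual information: I(X;Y|Z) = H(X|Z) + H(Y|Z) - H(X,Y|Z)

H(Z) = 0.2764
H(X,Z) = 0.5396 → H(X|Z) = 0.2632
H(Y,Z) = 0.5396 → H(Y|Z) = 0.2632
H(X,Y,Z) = 0.7879 → H(X,Y|Z) = 0.5115

I(X;Y|Z) = 0.2632 + 0.2632 - 0.5115 = 0.0148 dits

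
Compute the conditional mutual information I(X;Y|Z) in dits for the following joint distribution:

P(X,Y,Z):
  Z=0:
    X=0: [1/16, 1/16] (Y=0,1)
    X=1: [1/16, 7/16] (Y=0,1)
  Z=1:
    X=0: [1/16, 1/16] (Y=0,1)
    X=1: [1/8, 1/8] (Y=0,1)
0.0164 dits

Conditional mutual information: I(X;Y|Z) = H(X|Z) + H(Y|Z) - H(X,Y|Z)

H(Z) = 0.2873
H(X,Z) = 0.5268 → H(X|Z) = 0.2395
H(Y,Z) = 0.5360 → H(Y|Z) = 0.2487
H(X,Y,Z) = 0.7591 → H(X,Y|Z) = 0.4718

I(X;Y|Z) = 0.2395 + 0.2487 - 0.4718 = 0.0164 dits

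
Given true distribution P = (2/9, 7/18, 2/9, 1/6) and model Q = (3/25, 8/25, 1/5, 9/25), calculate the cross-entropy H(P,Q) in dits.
0.6263 dits

Cross-entropy: H(P,Q) = -Σ p(x) log q(x)

Alternatively: H(P,Q) = H(P) + D_KL(P||Q)
H(P) = 0.5795 dits
D_KL(P||Q) = 0.0468 dits

H(P,Q) = 0.5795 + 0.0468 = 0.6263 dits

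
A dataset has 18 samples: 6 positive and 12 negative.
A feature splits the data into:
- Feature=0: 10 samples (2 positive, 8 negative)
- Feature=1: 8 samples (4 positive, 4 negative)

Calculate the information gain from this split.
0.0728 bits

Information Gain = H(Y) - H(Y|Feature)

Before split:
P(positive) = 6/18 = 0.3333
H(Y) = 0.9183 bits

After split:
Feature=0: H = 0.7219 bits (weight = 10/18)
Feature=1: H = 1.0000 bits (weight = 8/18)
H(Y|Feature) = (10/18)×0.7219 + (8/18)×1.0000 = 0.8455 bits

Information Gain = 0.9183 - 0.8455 = 0.0728 bits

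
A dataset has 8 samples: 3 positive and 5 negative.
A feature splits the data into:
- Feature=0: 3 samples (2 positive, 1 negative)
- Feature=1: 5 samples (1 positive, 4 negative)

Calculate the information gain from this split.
0.1589 bits

Information Gain = H(Y) - H(Y|Feature)

Before split:
P(positive) = 3/8 = 0.3750
H(Y) = 0.9544 bits

After split:
Feature=0: H = 0.9183 bits (weight = 3/8)
Feature=1: H = 0.7219 bits (weight = 5/8)
H(Y|Feature) = (3/8)×0.9183 + (5/8)×0.7219 = 0.7956 bits

Information Gain = 0.9544 - 0.7956 = 0.1589 bits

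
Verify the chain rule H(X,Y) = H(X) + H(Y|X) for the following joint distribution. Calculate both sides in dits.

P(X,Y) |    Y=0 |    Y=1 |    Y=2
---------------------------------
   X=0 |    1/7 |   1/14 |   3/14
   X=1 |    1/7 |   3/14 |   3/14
H(X,Y) = 0.7534, H(X) = 0.2966, H(Y|X) = 0.4568 (all in dits)

Chain rule: H(X,Y) = H(X) + H(Y|X)

Left side — joint entropy directly:
H(X,Y) = -Σ p(x,y) log p(x,y) = 0.7534 dits

Right side — compute H(Y|X) from the conditional distributions:
P(X) = (3/7, 4/7), so H(X) = 0.2966 dits
H(Y|X) = Σ_x P(X=x) · H(Y|X=x):
  P(Y|X=0) = (1/3, 1/6, 1/2), H(Y|X=0) = 0.4392, weight P(X=0) = 3/7
  P(Y|X=1) = (1/4, 3/8, 3/8), H(Y|X=1) = 0.4700, weight P(X=1) = 4/7
H(Y|X) = 0.4568 dits

H(X) + H(Y|X) = 0.2966 + 0.4568 = 0.7534 dits

Both sides equal 0.7534 dits. ✓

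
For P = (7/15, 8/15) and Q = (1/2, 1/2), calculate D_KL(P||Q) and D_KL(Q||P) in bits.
D_KL(P||Q) = 0.0032, D_KL(Q||P) = 0.0032

KL divergence is not symmetric: D_KL(P||Q) ≠ D_KL(Q||P) in general.

D_KL(P||Q) = 0.0032 bits
D_KL(Q||P) = 0.0032 bits

In this case they happen to be equal (to 4 decimal places).

This asymmetry is why KL divergence is not a true distance metric.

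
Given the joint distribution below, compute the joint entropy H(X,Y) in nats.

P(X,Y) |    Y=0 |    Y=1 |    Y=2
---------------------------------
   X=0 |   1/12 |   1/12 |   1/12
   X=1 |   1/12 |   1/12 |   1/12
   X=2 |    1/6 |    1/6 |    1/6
2.1383 nats

Joint entropy is H(X,Y) = -Σ_{x,y} p(x,y) log p(x,y).

Summing over all non-zero entries:
H(X,Y) = -[1/12·log_e(1/12) + 1/12·log_e(1/12) + 1/12·log_e(1/12) + 1/12·log_e(1/12) + 1/12·log_e(1/12) + 1/12·log_e(1/12) + 1/6·log_e(1/6) + 1/6·log_e(1/6) + 1/6·log_e(1/6)]
H(X,Y) = 2.1383 nats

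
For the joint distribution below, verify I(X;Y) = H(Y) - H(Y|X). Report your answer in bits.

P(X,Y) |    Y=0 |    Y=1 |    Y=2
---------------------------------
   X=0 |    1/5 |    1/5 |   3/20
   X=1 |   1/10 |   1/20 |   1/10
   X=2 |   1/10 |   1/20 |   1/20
I(X;Y) = 0.0255 bits

Mutual information has multiple equivalent forms:
- I(X;Y) = H(X) - H(X|Y)
- I(X;Y) = H(Y) - H(Y|X)
- I(X;Y) = H(X) + H(Y) - H(X,Y)

Computing all quantities:
H(X) = 1.4388, H(Y) = 1.5710, H(X,Y) = 2.9842
H(X|Y) = 1.4132, H(Y|X) = 1.5454

Verification:
H(X) - H(X|Y) = 1.4388 - 1.4132 = 0.0255
H(Y) - H(Y|X) = 1.5710 - 1.5454 = 0.0255
H(X) + H(Y) - H(X,Y) = 1.4388 + 1.5710 - 2.9842 = 0.0255

All forms give I(X;Y) = 0.0255 bits. ✓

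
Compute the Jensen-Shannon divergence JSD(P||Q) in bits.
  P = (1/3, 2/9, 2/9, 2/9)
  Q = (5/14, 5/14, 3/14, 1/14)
0.0411 bits

Jensen-Shannon divergence is:
JSD(P||Q) = 0.5 × D_KL(P||M) + 0.5 × D_KL(Q||M)
where M = 0.5 × (P + Q) is the mixture distribution.

M = 0.5 × (1/3, 2/9, 2/9, 2/9) + 0.5 × (5/14, 5/14, 3/14, 1/14) = (0.345238, 0.289683, 0.218254, 0.146825)

D_KL(P||M) = 0.0368 bits
D_KL(Q||M) = 0.0454 bits

JSD(P||Q) = 0.5 × 0.0368 + 0.5 × 0.0454 = 0.0411 bits

Unlike KL divergence, JSD is symmetric and bounded: 0 ≤ JSD ≤ log(2).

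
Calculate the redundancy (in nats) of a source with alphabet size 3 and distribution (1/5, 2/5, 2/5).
0.0437 nats

Redundancy measures how far a source is from maximum entropy:
R = H_max - H(X)

Maximum entropy for 3 symbols: H_max = log_e(3) = 1.0986 nats
Actual entropy: H(X) = 1.0549 nats
Redundancy: R = 1.0986 - 1.0549 = 0.0437 nats

This redundancy represents potential for compression: the source could be compressed by 0.0437 nats per symbol.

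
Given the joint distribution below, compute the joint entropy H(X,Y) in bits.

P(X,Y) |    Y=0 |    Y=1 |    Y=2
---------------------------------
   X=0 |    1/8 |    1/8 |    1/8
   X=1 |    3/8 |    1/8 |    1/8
2.4056 bits

Joint entropy is H(X,Y) = -Σ_{x,y} p(x,y) log p(x,y).

Summing over all non-zero entries:
H(X,Y) = -[1/8·log_2(1/8) + 1/8·log_2(1/8) + 1/8·log_2(1/8) + 3/8·log_2(3/8) + 1/8·log_2(1/8) + 1/8·log_2(1/8)]
H(X,Y) = 2.4056 bits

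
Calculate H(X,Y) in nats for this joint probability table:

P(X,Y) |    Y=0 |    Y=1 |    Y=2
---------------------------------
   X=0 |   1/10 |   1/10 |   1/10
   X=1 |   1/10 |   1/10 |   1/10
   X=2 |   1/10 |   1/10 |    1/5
2.1640 nats

Joint entropy is H(X,Y) = -Σ_{x,y} p(x,y) log p(x,y).

Summing over all non-zero entries:
H(X,Y) = -[1/10·log_e(1/10) + 1/10·log_e(1/10) + 1/10·log_e(1/10) + 1/10·log_e(1/10) + 1/10·log_e(1/10) + 1/10·log_e(1/10) + 1/10·log_e(1/10) + 1/10·log_e(1/10) + 1/5·log_e(1/5)]
H(X,Y) = 2.1640 nats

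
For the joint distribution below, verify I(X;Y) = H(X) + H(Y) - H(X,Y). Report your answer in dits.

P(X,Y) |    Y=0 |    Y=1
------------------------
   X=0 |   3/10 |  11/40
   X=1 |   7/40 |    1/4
I(X;Y) = 0.0026 dits

Mutual information has multiple equivalent forms:
- I(X;Y) = H(X) - H(X|Y)
- I(X;Y) = H(Y) - H(Y|X)
- I(X;Y) = H(X) + H(Y) - H(X,Y)

Computing all quantities:
H(X) = 0.2961, H(Y) = 0.3005, H(X,Y) = 0.5940
H(X|Y) = 0.2935, H(Y|X) = 0.2979

Verification:
H(X) - H(X|Y) = 0.2961 - 0.2935 = 0.0026
H(Y) - H(Y|X) = 0.3005 - 0.2979 = 0.0026
H(X) + H(Y) - H(X,Y) = 0.2961 + 0.3005 - 0.5940 = 0.0026

All forms give I(X;Y) = 0.0026 dits. ✓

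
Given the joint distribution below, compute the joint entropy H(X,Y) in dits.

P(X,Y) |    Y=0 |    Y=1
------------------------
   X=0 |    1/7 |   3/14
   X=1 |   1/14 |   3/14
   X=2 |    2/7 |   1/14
0.7266 dits

Joint entropy is H(X,Y) = -Σ_{x,y} p(x,y) log p(x,y).

Summing over all non-zero entries:
H(X,Y) = -[1/7·log_10(1/7) + 3/14·log_10(3/14) + 1/14·log_10(1/14) + 3/14·log_10(3/14) + 2/7·log_10(2/7) + 1/14·log_10(1/14)]
H(X,Y) = 0.7266 dits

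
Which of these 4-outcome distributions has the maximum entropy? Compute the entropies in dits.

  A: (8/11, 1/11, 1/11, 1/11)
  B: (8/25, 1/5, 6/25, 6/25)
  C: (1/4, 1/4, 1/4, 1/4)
C

For a discrete distribution over n outcomes, entropy is maximized by the uniform distribution.

Computing entropies:
H(A) = 0.3846 dits
H(B) = 0.5956 dits
H(C) = 0.6021 dits

The uniform distribution (where all probabilities equal 1/4) achieves the maximum entropy of log_10(4) = 0.6021 dits.

Distribution C has the highest entropy.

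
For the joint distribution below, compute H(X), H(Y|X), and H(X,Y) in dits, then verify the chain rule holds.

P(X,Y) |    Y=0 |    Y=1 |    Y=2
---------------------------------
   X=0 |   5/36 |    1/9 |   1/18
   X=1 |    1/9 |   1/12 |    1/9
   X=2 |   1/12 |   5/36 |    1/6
H(X,Y) = 0.9355, H(X) = 0.4742, H(Y|X) = 0.4613 (all in dits)

Chain rule: H(X,Y) = H(X) + H(Y|X)

Left side — joint entropy directly:
H(X,Y) = -Σ p(x,y) log p(x,y) = 0.9355 dits

Right side — compute H(Y|X) from the conditional distributions:
P(X) = (11/36, 11/36, 7/18), so H(X) = 0.4742 dits
H(Y|X) = Σ_x P(X=x) · H(Y|X=x):
  P(Y|X=0) = (5/11, 4/11, 2/11), H(Y|X=0) = 0.4500, weight P(X=0) = 11/36
  P(Y|X=1) = (4/11, 3/11, 4/11), H(Y|X=1) = 0.4734, weight P(X=1) = 11/36
  P(Y|X=2) = (3/14, 5/14, 3/7), H(Y|X=2) = 0.4608, weight P(X=2) = 7/18
H(Y|X) = 0.4613 dits

H(X) + H(Y|X) = 0.4742 + 0.4613 = 0.9355 dits

Both sides equal 0.9355 dits. ✓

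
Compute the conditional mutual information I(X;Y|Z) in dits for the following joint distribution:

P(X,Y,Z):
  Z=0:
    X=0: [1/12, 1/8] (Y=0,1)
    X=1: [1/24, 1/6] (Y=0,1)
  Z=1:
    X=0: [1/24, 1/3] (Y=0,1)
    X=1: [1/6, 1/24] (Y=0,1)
0.0674 dits

Conditional mutual information: I(X;Y|Z) = H(X|Z) + H(Y|Z) - H(X,Y|Z)

H(Z) = 0.2950
H(X,Z) = 0.5855 → H(X|Z) = 0.2905
H(Y,Z) = 0.5706 → H(Y|Z) = 0.2757
H(X,Y,Z) = 0.7938 → H(X,Y|Z) = 0.4988

I(X;Y|Z) = 0.2905 + 0.2757 - 0.4988 = 0.0674 dits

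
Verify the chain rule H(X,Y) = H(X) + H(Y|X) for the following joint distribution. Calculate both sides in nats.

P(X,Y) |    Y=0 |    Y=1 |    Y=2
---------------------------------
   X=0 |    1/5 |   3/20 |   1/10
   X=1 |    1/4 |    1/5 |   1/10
H(X,Y) = 1.7354, H(X) = 0.6881, H(Y|X) = 1.0473 (all in nats)

Chain rule: H(X,Y) = H(X) + H(Y|X)

Left side — joint entropy directly:
H(X,Y) = -Σ p(x,y) log p(x,y) = 1.7354 nats

Right side — compute H(Y|X) from the conditional distributions:
P(X) = (9/20, 11/20), so H(X) = 0.6881 nats
H(Y|X) = Σ_x P(X=x) · H(Y|X=x):
  P(Y|X=0) = (4/9, 1/3, 2/9), H(Y|X=0) = 1.0609, weight P(X=0) = 9/20
  P(Y|X=1) = (5/11, 4/11, 2/11), H(Y|X=1) = 1.0362, weight P(X=1) = 11/20
H(Y|X) = 1.0473 nats

H(X) + H(Y|X) = 0.6881 + 1.0473 = 1.7354 nats

Both sides equal 1.7354 nats. ✓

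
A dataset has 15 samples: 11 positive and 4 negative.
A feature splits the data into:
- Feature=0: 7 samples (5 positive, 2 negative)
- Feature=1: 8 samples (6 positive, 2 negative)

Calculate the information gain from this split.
0.0012 bits

Information Gain = H(Y) - H(Y|Feature)

Before split:
P(positive) = 11/15 = 0.7333
H(Y) = 0.8366 bits

After split:
Feature=0: H = 0.8631 bits (weight = 7/15)
Feature=1: H = 0.8113 bits (weight = 8/15)
H(Y|Feature) = (7/15)×0.8631 + (8/15)×0.8113 = 0.8355 bits

Information Gain = 0.8366 - 0.8355 = 0.0012 bits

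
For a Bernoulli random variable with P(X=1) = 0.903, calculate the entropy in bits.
0.4594 bits

The binary entropy function is:
H(p) = -p log(p) - (1-p) log(1-p)

H(0.903) = -0.903 × log_2(0.903) - 0.097 × log_2(0.097)
H(0.903) = 0.4594 bits

Note: Binary entropy is maximized at p=0.5 (H=1 bit) and minimized at p=0 or p=1 (H=0).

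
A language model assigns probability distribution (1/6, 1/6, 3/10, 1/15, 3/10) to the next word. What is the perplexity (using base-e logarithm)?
4.4825

Perplexity is e^H (or exp(H) for natural log).

First, H = -Σ p log p = 1.5002 nats
Perplexity = e^1.5002 = 4.4825

Interpretation: The model's uncertainty is equivalent to choosing uniformly among 4.5 options.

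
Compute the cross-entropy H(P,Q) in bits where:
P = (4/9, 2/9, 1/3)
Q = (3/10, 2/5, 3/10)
1.6447 bits

Cross-entropy: H(P,Q) = -Σ p(x) log q(x)

Alternatively: H(P,Q) = H(P) + D_KL(P||Q)
H(P) = 1.5305 bits
D_KL(P||Q) = 0.1142 bits

H(P,Q) = 1.5305 + 0.1142 = 1.6447 bits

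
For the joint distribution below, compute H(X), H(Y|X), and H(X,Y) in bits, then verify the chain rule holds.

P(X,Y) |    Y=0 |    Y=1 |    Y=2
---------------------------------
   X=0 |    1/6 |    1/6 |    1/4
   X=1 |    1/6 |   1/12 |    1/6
H(X,Y) = 2.5221, H(X) = 0.9799, H(Y|X) = 1.5422 (all in bits)

Chain rule: H(X,Y) = H(X) + H(Y|X)

Left side — joint entropy directly:
H(X,Y) = -Σ p(x,y) log p(x,y) = 2.5221 bits

Right side — compute H(Y|X) from the conditional distributions:
P(X) = (7/12, 5/12), so H(X) = 0.9799 bits
H(Y|X) = Σ_x P(X=x) · H(Y|X=x):
  P(Y|X=0) = (2/7, 2/7, 3/7), H(Y|X=0) = 1.5567, weight P(X=0) = 7/12
  P(Y|X=1) = (2/5, 1/5, 2/5), H(Y|X=1) = 1.5219, weight P(X=1) = 5/12
H(Y|X) = 1.5422 bits

H(X) + H(Y|X) = 0.9799 + 1.5422 = 2.5221 bits

Both sides equal 2.5221 bits. ✓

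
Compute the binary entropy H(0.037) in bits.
0.2284 bits

The binary entropy function is:
H(p) = -p log(p) - (1-p) log(1-p)

H(0.037) = -0.037 × log_2(0.037) - 0.963 × log_2(0.963)
H(0.037) = 0.2284 bits

Note: Binary entropy is maximized at p=0.5 (H=1 bit) and minimized at p=0 or p=1 (H=0).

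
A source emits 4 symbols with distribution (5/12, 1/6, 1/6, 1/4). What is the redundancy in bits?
0.1121 bits

Redundancy measures how far a source is from maximum entropy:
R = H_max - H(X)

Maximum entropy for 4 symbols: H_max = log_2(4) = 2.0000 bits
Actual entropy: H(X) = 1.8879 bits
Redundancy: R = 2.0000 - 1.8879 = 0.1121 bits

This redundancy represents potential for compression: the source could be compressed by 0.1121 bits per symbol.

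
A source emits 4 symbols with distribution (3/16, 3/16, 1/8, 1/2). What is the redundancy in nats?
0.1520 nats

Redundancy measures how far a source is from maximum entropy:
R = H_max - H(X)

Maximum entropy for 4 symbols: H_max = log_e(4) = 1.3863 nats
Actual entropy: H(X) = 1.2342 nats
Redundancy: R = 1.3863 - 1.2342 = 0.1520 nats

This redundancy represents potential for compression: the source could be compressed by 0.1520 nats per symbol.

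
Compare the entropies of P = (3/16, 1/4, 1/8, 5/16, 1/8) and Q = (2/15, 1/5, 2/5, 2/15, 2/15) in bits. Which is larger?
P

Computing entropies in bits:
H(P) = 2.2272
H(Q) = 2.1559

Distribution P has higher entropy.

Intuition: The distribution closer to uniform (more spread out) has higher entropy.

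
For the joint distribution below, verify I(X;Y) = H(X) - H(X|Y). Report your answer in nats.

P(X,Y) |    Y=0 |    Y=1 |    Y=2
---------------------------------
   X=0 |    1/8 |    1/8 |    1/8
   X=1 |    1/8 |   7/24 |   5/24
I(X;Y) = 0.0132 nats

Mutual information has multiple equivalent forms:
- I(X;Y) = H(X) - H(X|Y)
- I(X;Y) = H(Y) - H(Y|X)
- I(X;Y) = H(X) + H(Y) - H(X,Y)

Computing all quantities:
H(X) = 0.6616, H(Y) = 1.0776, H(X,Y) = 1.7259
H(X|Y) = 0.6483, H(Y|X) = 1.0643

Verification:
H(X) - H(X|Y) = 0.6616 - 0.6483 = 0.0132
H(Y) - H(Y|X) = 1.0776 - 1.0643 = 0.0132
H(X) + H(Y) - H(X,Y) = 0.6616 + 1.0776 - 1.7259 = 0.0132

All forms give I(X;Y) = 0.0132 nats. ✓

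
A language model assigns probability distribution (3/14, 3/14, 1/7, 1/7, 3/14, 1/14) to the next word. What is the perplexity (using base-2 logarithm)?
5.6676

Perplexity is 2^H (or exp(H) for natural log).

First, H = -Σ p log p = 2.5027 bits
Perplexity = 2^2.5027 = 5.6676

Interpretation: The model's uncertainty is equivalent to choosing uniformly among 5.7 options.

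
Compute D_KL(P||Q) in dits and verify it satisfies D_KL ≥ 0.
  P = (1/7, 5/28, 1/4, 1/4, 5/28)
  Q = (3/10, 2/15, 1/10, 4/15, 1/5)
0.0603 dits

KL divergence satisfies the Gibbs inequality: D_KL(P||Q) ≥ 0 for all distributions P, Q.

D_KL(P||Q) = Σ p(x) log(p(x)/q(x))
Term by term:
  x=0: 1/7 × log_10[(1/7)/(3/10)] = -0.0460
  x=1: 5/28 × log_10[(5/28)/(2/15)] = 0.0227
  x=2: 1/4 × log_10[(1/4)/(1/10)] = 0.0995
  x=3: 1/4 × log_10[(1/4)/(4/15)] = -0.0070
  x=4: 5/28 × log_10[(5/28)/(1/5)] = -0.0088
D_KL(P||Q) = 0.0603 dits

D_KL(P||Q) = 0.0603 ≥ 0 ✓

This non-negativity is a fundamental property: relative entropy cannot be negative because it measures how different Q is from P.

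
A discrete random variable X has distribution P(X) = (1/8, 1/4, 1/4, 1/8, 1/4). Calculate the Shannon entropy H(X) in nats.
1.5596 nats

Shannon entropy is H(X) = -Σ p(x) log p(x).

For P = (1/8, 1/4, 1/4, 1/8, 1/4):
H = -1/8 × log_e(1/8) -1/4 × log_e(1/4) -1/4 × log_e(1/4) -1/8 × log_e(1/8) -1/4 × log_e(1/4)
H = 1.5596 nats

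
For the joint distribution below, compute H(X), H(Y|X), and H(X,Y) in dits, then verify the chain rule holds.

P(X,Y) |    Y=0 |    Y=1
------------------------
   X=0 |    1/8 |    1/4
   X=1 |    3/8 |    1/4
H(X,Y) = 0.5737, H(X) = 0.2873, H(Y|X) = 0.2863 (all in dits)

Chain rule: H(X,Y) = H(X) + H(Y|X)

Left side — joint entropy directly:
H(X,Y) = -Σ p(x,y) log p(x,y) = 0.5737 dits

Right side — compute H(Y|X) from the conditional distributions:
P(X) = (3/8, 5/8), so H(X) = 0.2873 dits
H(Y|X) = Σ_x P(X=x) · H(Y|X=x):
  P(Y|X=0) = (1/3, 2/3), H(Y|X=0) = 0.2764, weight P(X=0) = 3/8
  P(Y|X=1) = (3/5, 2/5), H(Y|X=1) = 0.2923, weight P(X=1) = 5/8
H(Y|X) = 0.2863 dits

H(X) + H(Y|X) = 0.2873 + 0.2863 = 0.5737 dits

Both sides equal 0.5737 dits. ✓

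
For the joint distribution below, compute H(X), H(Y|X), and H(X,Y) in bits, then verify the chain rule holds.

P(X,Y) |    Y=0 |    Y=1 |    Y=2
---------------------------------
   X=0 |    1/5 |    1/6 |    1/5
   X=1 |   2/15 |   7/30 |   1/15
H(X,Y) = 2.4975, H(X) = 0.9871, H(Y|X) = 1.5104 (all in bits)

Chain rule: H(X,Y) = H(X) + H(Y|X)

Left side — joint entropy directly:
H(X,Y) = -Σ p(x,y) log p(x,y) = 2.4975 bits

Right side — compute H(Y|X) from the conditional distributions:
P(X) = (17/30, 13/30), so H(X) = 0.9871 bits
H(Y|X) = Σ_x P(X=x) · H(Y|X=x):
  P(Y|X=0) = (6/17, 5/17, 6/17), H(Y|X=0) = 1.5799, weight P(X=0) = 17/30
  P(Y|X=1) = (4/13, 7/13, 2/13), H(Y|X=1) = 1.4196, weight P(X=1) = 13/30
H(Y|X) = 1.5104 bits

H(X) + H(Y|X) = 0.9871 + 1.5104 = 2.4975 bits

Both sides equal 2.4975 bits. ✓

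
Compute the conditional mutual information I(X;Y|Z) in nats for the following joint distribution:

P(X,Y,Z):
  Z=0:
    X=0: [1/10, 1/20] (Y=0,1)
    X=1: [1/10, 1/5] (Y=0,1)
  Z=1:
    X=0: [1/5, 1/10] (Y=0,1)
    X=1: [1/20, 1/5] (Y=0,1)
0.0856 nats

Conditional mutual information: I(X;Y|Z) = H(X|Z) + H(Y|Z) - H(X,Y|Z)

H(Z) = 0.6881
H(X,Z) = 1.3535 → H(X|Z) = 0.6654
H(Y,Z) = 1.3762 → H(Y|Z) = 0.6881
H(X,Y,Z) = 1.9560 → H(X,Y|Z) = 1.2679

I(X;Y|Z) = 0.6654 + 0.6881 - 1.2679 = 0.0856 nats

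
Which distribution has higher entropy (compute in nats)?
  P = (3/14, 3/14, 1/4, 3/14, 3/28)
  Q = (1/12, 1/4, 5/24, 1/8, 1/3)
P

Computing entropies in nats:
H(P) = 1.5762
H(Q) = 1.5066

Distribution P has higher entropy.

Intuition: The distribution closer to uniform (more spread out) has higher entropy.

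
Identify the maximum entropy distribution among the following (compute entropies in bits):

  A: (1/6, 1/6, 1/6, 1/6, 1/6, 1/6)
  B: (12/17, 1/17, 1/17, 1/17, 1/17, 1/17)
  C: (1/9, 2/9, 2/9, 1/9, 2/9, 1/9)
A

For a discrete distribution over n outcomes, entropy is maximized by the uniform distribution.

Computing entropies:
H(A) = 2.5850 bits
H(B) = 1.5569 bits
H(C) = 2.5033 bits

The uniform distribution (where all probabilities equal 1/6) achieves the maximum entropy of log_2(6) = 2.5850 bits.

Distribution A has the highest entropy.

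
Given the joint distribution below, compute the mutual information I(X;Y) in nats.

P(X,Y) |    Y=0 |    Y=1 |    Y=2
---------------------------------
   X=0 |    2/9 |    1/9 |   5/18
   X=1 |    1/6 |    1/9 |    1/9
0.0160 nats

Mutual information: I(X;Y) = H(X) + H(Y) - H(X,Y)

Marginals:
P(X) = (11/18, 7/18), H(X) = 0.6682 nats
P(Y) = (7/18, 2/9, 7/18), H(Y) = 1.0688 nats

Joint entropy: H(X,Y) = 1.7211 nats

I(X;Y) = 0.6682 + 1.0688 - 1.7211 = 0.0160 nats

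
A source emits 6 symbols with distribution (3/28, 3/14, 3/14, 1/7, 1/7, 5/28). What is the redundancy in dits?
0.0124 dits

Redundancy measures how far a source is from maximum entropy:
R = H_max - H(X)

Maximum entropy for 6 symbols: H_max = log_10(6) = 0.7782 dits
Actual entropy: H(X) = 0.7657 dits
Redundancy: R = 0.7782 - 0.7657 = 0.0124 dits

This redundancy represents potential for compression: the source could be compressed by 0.0124 dits per symbol.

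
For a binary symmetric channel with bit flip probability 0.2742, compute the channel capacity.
0.1526 bits

For a binary symmetric channel (BSC) with error probability p:
Capacity C = 1 - H(p) bits per symbol

where H(p) = -p log₂(p) - (1-p) log₂(1-p) is the binary entropy function.

H(0.2742) = 0.8474 bits
C = 1 - 0.8474 = 0.1526 bits per symbol

This means we can reliably transmit up to 0.1526 bits of information per channel use.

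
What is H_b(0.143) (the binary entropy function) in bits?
0.5920 bits

The binary entropy function is:
H(p) = -p log(p) - (1-p) log(1-p)

H(0.143) = -0.143 × log_2(0.143) - 0.857 × log_2(0.857)
H(0.143) = 0.5920 bits

Note: Binary entropy is maximized at p=0.5 (H=1 bit) and minimized at p=0 or p=1 (H=0).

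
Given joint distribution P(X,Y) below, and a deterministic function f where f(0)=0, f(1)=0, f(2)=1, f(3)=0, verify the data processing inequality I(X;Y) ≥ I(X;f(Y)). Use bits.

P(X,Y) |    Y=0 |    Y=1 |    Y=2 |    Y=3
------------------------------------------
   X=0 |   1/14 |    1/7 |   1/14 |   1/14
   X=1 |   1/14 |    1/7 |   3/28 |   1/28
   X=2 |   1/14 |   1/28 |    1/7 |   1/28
I(X;Y) = 0.0841, I(X;f(Y)) = 0.0476, inequality holds: 0.0841 ≥ 0.0476

Data Processing Inequality: For any Markov chain X → Y → Z, we have I(X;Y) ≥ I(X;Z).

Here Z = f(Y) is a deterministic function of Y, forming X → Y → Z.

Original I(X;Y) = 0.0841 bits

After applying f:
P(X,Z) where Z=f(Y):
- P(X,Z=0) = P(X,Y=0) + P(X,Y=1) + P(X,Y=3)
- P(X,Z=1) = P(X,Y=2)

I(X;Z) = I(X;f(Y)) = 0.0476 bits

Verification: 0.0841 ≥ 0.0476 ✓

Information cannot be created by processing; the function f can only lose information about X.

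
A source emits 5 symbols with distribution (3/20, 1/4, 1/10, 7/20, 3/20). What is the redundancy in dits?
0.0417 dits

Redundancy measures how far a source is from maximum entropy:
R = H_max - H(X)

Maximum entropy for 5 symbols: H_max = log_10(5) = 0.6990 dits
Actual entropy: H(X) = 0.6573 dits
Redundancy: R = 0.6990 - 0.6573 = 0.0417 dits

This redundancy represents potential for compression: the source could be compressed by 0.0417 dits per symbol.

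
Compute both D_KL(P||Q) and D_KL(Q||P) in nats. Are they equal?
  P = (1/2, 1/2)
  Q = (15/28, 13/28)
D_KL(P||Q) = 0.0026, D_KL(Q||P) = 0.0026

KL divergence is not symmetric: D_KL(P||Q) ≠ D_KL(Q||P) in general.

D_KL(P||Q) = 0.0026 nats
D_KL(Q||P) = 0.0026 nats

In this case they happen to be equal (to 4 decimal places).

This asymmetry is why KL divergence is not a true distance metric.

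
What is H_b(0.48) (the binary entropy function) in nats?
0.6923 nats

The binary entropy function is:
H(p) = -p log(p) - (1-p) log(1-p)

H(0.48) = -0.48 × log_e(0.48) - 0.52 × log_e(0.52)
H(0.48) = 0.6923 nats

Note: Binary entropy is maximized at p=0.5 (H=1 bit) and minimized at p=0 or p=1 (H=0).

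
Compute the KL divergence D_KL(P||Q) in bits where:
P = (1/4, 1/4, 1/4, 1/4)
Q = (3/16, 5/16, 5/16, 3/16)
0.0466 bits

KL divergence: D_KL(P||Q) = Σ p(x) log(p(x)/q(x))

Computing term by term:
  x=0: 1/4 × log_2[(1/4)/(3/16)] = 1/4 × 0.4150 = 0.1038
  x=1: 1/4 × log_2[(1/4)/(5/16)] = 1/4 × -0.3219 = -0.0805
  x=2: 1/4 × log_2[(1/4)/(5/16)] = 1/4 × -0.3219 = -0.0805
  x=3: 1/4 × log_2[(1/4)/(3/16)] = 1/4 × 0.4150 = 0.1038

D_KL(P||Q) = 0.0466 bits

Note: KL divergence is always non-negative and equals 0 iff P = Q.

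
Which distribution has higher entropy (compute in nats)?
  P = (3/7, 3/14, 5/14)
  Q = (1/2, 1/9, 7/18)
P

Computing entropies in nats:
H(P) = 1.0609
H(Q) = 0.9580

Distribution P has higher entropy.

Intuition: The distribution closer to uniform (more spread out) has higher entropy.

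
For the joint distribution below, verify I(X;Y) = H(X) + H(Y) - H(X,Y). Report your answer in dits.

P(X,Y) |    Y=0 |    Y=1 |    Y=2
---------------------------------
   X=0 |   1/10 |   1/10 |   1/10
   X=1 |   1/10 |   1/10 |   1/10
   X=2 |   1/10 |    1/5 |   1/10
I(X;Y) = 0.0060 dits

Mutual information has multiple equivalent forms:
- I(X;Y) = H(X) - H(X|Y)
- I(X;Y) = H(Y) - H(Y|X)
- I(X;Y) = H(X) + H(Y) - H(X,Y)

Computing all quantities:
H(X) = 0.4729, H(Y) = 0.4729, H(X,Y) = 0.9398
H(X|Y) = 0.4669, H(Y|X) = 0.4669

Verification:
H(X) - H(X|Y) = 0.4729 - 0.4669 = 0.0060
H(Y) - H(Y|X) = 0.4729 - 0.4669 = 0.0060
H(X) + H(Y) - H(X,Y) = 0.4729 + 0.4729 - 0.9398 = 0.0060

All forms give I(X;Y) = 0.0060 dits. ✓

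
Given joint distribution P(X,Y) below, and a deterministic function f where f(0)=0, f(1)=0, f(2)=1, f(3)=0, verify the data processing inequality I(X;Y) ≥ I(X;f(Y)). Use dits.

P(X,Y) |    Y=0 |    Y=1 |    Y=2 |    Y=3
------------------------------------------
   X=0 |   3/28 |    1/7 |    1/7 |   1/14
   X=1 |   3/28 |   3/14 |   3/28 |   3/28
I(X;Y) = 0.0047, I(X;f(Y)) = 0.0033, inequality holds: 0.0047 ≥ 0.0033

Data Processing Inequality: For any Markov chain X → Y → Z, we have I(X;Y) ≥ I(X;Z).

Here Z = f(Y) is a deterministic function of Y, forming X → Y → Z.

Original I(X;Y) = 0.0047 dits

After applying f:
P(X,Z) where Z=f(Y):
- P(X,Z=0) = P(X,Y=0) + P(X,Y=1) + P(X,Y=3)
- P(X,Z=1) = P(X,Y=2)

I(X;Z) = I(X;f(Y)) = 0.0033 dits

Verification: 0.0047 ≥ 0.0033 ✓

Information cannot be created by processing; the function f can only lose information about X.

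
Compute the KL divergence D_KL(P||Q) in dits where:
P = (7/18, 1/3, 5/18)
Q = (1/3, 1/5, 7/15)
0.0374 dits

KL divergence: D_KL(P||Q) = Σ p(x) log(p(x)/q(x))

Computing term by term:
  x=0: 7/18 × log_10[(7/18)/(1/3)] = 7/18 × 0.0669 = 0.0260
  x=1: 1/3 × log_10[(1/3)/(1/5)] = 1/3 × 0.2218 = 0.0739
  x=2: 5/18 × log_10[(5/18)/(7/15)] = 5/18 × -0.2253 = -0.0626

D_KL(P||Q) = 0.0374 dits

Note: KL divergence is always non-negative and equals 0 iff P = Q.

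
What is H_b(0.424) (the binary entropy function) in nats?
0.6816 nats

The binary entropy function is:
H(p) = -p log(p) - (1-p) log(1-p)

H(0.424) = -0.424 × log_e(0.424) - 0.576 × log_e(0.576)
H(0.424) = 0.6816 nats

Note: Binary entropy is maximized at p=0.5 (H=1 bit) and minimized at p=0 or p=1 (H=0).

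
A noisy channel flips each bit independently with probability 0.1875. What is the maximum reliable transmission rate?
0.3038 bits

For a binary symmetric channel (BSC) with error probability p:
Capacity C = 1 - H(p) bits per symbol

where H(p) = -p log₂(p) - (1-p) log₂(1-p) is the binary entropy function.

H(0.1875) = 0.6962 bits
C = 1 - 0.6962 = 0.3038 bits per symbol

This means we can reliably transmit up to 0.3038 bits of information per channel use.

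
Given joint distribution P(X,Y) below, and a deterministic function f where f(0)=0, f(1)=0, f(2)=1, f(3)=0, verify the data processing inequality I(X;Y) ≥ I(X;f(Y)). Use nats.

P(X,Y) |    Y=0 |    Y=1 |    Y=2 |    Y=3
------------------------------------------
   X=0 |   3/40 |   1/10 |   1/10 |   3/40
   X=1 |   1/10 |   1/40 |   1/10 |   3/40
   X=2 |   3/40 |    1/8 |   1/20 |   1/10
I(X;Y) = 0.0521, I(X;f(Y)) = 0.0184, inequality holds: 0.0521 ≥ 0.0184

Data Processing Inequality: For any Markov chain X → Y → Z, we have I(X;Y) ≥ I(X;Z).

Here Z = f(Y) is a deterministic function of Y, forming X → Y → Z.

Original I(X;Y) = 0.0521 nats

After applying f:
P(X,Z) where Z=f(Y):
- P(X,Z=0) = P(X,Y=0) + P(X,Y=1) + P(X,Y=3)
- P(X,Z=1) = P(X,Y=2)

I(X;Z) = I(X;f(Y)) = 0.0184 nats

Verification: 0.0521 ≥ 0.0184 ✓

Information cannot be created by processing; the function f can only lose information about X.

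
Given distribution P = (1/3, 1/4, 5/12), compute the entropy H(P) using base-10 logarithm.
0.4680 dits

Shannon entropy is H(X) = -Σ p(x) log p(x).

For P = (1/3, 1/4, 5/12):
H = -1/3 × log_10(1/3) -1/4 × log_10(1/4) -5/12 × log_10(5/12)
H = 0.4680 dits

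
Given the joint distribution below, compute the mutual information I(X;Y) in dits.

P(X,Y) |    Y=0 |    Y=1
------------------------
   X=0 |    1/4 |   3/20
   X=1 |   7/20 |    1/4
0.0004 dits

Mutual information: I(X;Y) = H(X) + H(Y) - H(X,Y)

Marginals:
P(X) = (2/5, 3/5), H(X) = 0.2923 dits
P(Y) = (3/5, 2/5), H(Y) = 0.2923 dits

Joint entropy: H(X,Y) = 0.5842 dits

I(X;Y) = 0.2923 + 0.2923 - 0.5842 = 0.0004 dits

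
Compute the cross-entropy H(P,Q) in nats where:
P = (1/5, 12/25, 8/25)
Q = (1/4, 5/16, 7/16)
1.1001 nats

Cross-entropy: H(P,Q) = -Σ p(x) log q(x)

Alternatively: H(P,Q) = H(P) + D_KL(P||Q)
H(P) = 1.0388 nats
D_KL(P||Q) = 0.0613 nats

H(P,Q) = 1.0388 + 0.0613 = 1.1001 nats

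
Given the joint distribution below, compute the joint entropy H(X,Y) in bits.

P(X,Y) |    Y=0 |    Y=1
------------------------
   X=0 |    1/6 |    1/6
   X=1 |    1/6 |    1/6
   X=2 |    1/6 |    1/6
2.5850 bits

Joint entropy is H(X,Y) = -Σ_{x,y} p(x,y) log p(x,y).

Summing over all non-zero entries:
H(X,Y) = -[1/6·log_2(1/6) + 1/6·log_2(1/6) + 1/6·log_2(1/6) + 1/6·log_2(1/6) + 1/6·log_2(1/6) + 1/6·log_2(1/6)]
H(X,Y) = 2.5850 bits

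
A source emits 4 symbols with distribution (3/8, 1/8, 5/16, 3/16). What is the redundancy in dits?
0.0353 dits

Redundancy measures how far a source is from maximum entropy:
R = H_max - H(X)

Maximum entropy for 4 symbols: H_max = log_10(4) = 0.6021 dits
Actual entropy: H(X) = 0.5668 dits
Redundancy: R = 0.6021 - 0.5668 = 0.0353 dits

This redundancy represents potential for compression: the source could be compressed by 0.0353 dits per symbol.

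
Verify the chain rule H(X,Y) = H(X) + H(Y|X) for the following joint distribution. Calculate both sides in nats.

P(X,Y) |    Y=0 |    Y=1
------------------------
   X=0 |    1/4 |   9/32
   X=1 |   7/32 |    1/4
H(X,Y) = 1.3824, H(X) = 0.6912, H(Y|X) = 0.6912 (all in nats)

Chain rule: H(X,Y) = H(X) + H(Y|X)

Left side — joint entropy directly:
H(X,Y) = -Σ p(x,y) log p(x,y) = 1.3824 nats

Right side — compute H(Y|X) from the conditional distributions:
P(X) = (17/32, 15/32), so H(X) = 0.6912 nats
H(Y|X) = Σ_x P(X=x) · H(Y|X=x):
  P(Y|X=0) = (8/17, 9/17), H(Y|X=0) = 0.6914, weight P(X=0) = 17/32
  P(Y|X=1) = (7/15, 8/15), H(Y|X=1) = 0.6909, weight P(X=1) = 15/32
H(Y|X) = 0.6912 nats

H(X) + H(Y|X) = 0.6912 + 0.6912 = 1.3824 nats

Both sides equal 1.3824 nats. ✓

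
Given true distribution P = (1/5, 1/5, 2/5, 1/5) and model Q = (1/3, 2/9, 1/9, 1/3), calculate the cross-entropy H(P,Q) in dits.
0.7032 dits

Cross-entropy: H(P,Q) = -Σ p(x) log q(x)

Alternatively: H(P,Q) = H(P) + D_KL(P||Q)
H(P) = 0.5786 dits
D_KL(P||Q) = 0.1246 dits

H(P,Q) = 0.5786 + 0.1246 = 0.7032 dits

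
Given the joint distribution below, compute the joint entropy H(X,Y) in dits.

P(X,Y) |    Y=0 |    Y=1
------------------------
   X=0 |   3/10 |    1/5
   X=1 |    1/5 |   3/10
0.5933 dits

Joint entropy is H(X,Y) = -Σ_{x,y} p(x,y) log p(x,y).

Summing over all non-zero entries:
H(X,Y) = -[3/10·log_10(3/10) + 1/5·log_10(1/5) + 1/5·log_10(1/5) + 3/10·log_10(3/10)]
H(X,Y) = 0.5933 dits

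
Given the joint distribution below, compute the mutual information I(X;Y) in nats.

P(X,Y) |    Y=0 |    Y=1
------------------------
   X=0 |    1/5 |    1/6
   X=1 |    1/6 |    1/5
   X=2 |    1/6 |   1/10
0.0092 nats

Mutual information: I(X;Y) = H(X) + H(Y) - H(X,Y)

Marginals:
P(X) = (11/30, 11/30, 4/15), H(X) = 1.0882 nats
P(Y) = (8/15, 7/15), H(Y) = 0.6909 nats

Joint entropy: H(X,Y) = 1.7699 nats

I(X;Y) = 1.0882 + 0.6909 - 1.7699 = 0.0092 nats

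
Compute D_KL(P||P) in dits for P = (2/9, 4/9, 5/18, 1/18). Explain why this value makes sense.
0.0000 dits

KL divergence satisfies the Gibbs inequality: D_KL(P||Q) ≥ 0 for all distributions P, Q.

D_KL(P||Q) = Σ p(x) log(p(x)/q(x))
Each term is p(x) × log_10(p(x)/p(x)) = p(x) × log_10(1) = 0, so the sum is 0.
D_KL(P||Q) = 0.0000 dits

When P = Q, the KL divergence is exactly 0, as there is no 'divergence' between identical distributions.

This non-negativity is a fundamental property: relative entropy cannot be negative because it measures how different Q is from P.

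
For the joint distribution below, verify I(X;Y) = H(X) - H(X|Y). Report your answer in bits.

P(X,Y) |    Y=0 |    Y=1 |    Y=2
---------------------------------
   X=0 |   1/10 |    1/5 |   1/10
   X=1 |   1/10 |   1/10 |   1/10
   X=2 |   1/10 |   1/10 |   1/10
I(X;Y) = 0.0200 bits

Mutual information has multiple equivalent forms:
- I(X;Y) = H(X) - H(X|Y)
- I(X;Y) = H(Y) - H(Y|X)
- I(X;Y) = H(X) + H(Y) - H(X,Y)

Computing all quantities:
H(X) = 1.5710, H(Y) = 1.5710, H(X,Y) = 3.1219
H(X|Y) = 1.5510, H(Y|X) = 1.5510

Verification:
H(X) - H(X|Y) = 1.5710 - 1.5510 = 0.0200
H(Y) - H(Y|X) = 1.5710 - 1.5510 = 0.0200
H(X) + H(Y) - H(X,Y) = 1.5710 + 1.5710 - 3.1219 = 0.0200

All forms give I(X;Y) = 0.0200 bits. ✓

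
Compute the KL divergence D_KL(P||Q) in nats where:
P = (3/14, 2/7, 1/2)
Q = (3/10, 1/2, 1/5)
0.2262 nats

KL divergence: D_KL(P||Q) = Σ p(x) log(p(x)/q(x))

Computing term by term:
  x=0: 3/14 × log_e[(3/14)/(3/10)] = 3/14 × -0.3365 = -0.0721
  x=1: 2/7 × log_e[(2/7)/(1/2)] = 2/7 × -0.5596 = -0.1599
  x=2: 1/2 × log_e[(1/2)/(1/5)] = 1/2 × 0.9163 = 0.4581

D_KL(P||Q) = 0.2262 nats

Note: KL divergence is always non-negative and equals 0 iff P = Q.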